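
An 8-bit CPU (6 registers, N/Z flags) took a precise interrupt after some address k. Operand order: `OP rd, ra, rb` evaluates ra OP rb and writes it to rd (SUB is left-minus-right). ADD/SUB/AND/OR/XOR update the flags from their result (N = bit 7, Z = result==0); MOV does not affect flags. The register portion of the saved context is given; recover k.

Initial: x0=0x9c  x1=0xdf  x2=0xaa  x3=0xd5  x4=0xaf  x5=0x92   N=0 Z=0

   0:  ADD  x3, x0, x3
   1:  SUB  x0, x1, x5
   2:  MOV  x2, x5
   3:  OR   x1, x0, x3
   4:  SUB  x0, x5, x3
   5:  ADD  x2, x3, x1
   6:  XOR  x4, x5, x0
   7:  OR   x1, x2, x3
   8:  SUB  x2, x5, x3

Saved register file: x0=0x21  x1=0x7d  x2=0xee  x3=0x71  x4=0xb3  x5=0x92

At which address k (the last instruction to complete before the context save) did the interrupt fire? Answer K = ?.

K = 6

after  0: x0=0x9c x1=0xdf x2=0xaa x3=0x71 x4=0xaf x5=0x92  N=0 Z=0
after  1: x0=0x4d x1=0xdf x2=0xaa x3=0x71 x4=0xaf x5=0x92  N=0 Z=0
after  2: x0=0x4d x1=0xdf x2=0x92 x3=0x71 x4=0xaf x5=0x92  N=0 Z=0
after  3: x0=0x4d x1=0x7d x2=0x92 x3=0x71 x4=0xaf x5=0x92  N=0 Z=0
after  4: x0=0x21 x1=0x7d x2=0x92 x3=0x71 x4=0xaf x5=0x92  N=0 Z=0
after  5: x0=0x21 x1=0x7d x2=0xee x3=0x71 x4=0xaf x5=0x92  N=1 Z=0
after  6: x0=0x21 x1=0x7d x2=0xee x3=0x71 x4=0xb3 x5=0x92  N=1 Z=0
-- IRQ taken; context saved, return-PC = 7 --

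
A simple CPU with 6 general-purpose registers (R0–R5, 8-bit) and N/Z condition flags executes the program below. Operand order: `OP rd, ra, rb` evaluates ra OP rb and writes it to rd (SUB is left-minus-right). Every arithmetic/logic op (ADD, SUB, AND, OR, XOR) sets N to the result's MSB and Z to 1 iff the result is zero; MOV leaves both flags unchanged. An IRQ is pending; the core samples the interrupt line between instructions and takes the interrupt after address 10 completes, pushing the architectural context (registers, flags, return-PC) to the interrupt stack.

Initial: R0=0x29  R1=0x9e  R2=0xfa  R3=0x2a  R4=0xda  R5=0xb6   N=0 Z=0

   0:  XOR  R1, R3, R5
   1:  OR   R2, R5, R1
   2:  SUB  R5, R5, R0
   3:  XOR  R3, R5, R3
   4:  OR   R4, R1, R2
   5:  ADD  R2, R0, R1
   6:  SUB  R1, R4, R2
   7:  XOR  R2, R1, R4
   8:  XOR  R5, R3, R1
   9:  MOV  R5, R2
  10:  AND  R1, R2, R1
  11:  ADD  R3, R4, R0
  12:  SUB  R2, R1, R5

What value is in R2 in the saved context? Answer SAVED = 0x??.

SAVED = 0x47

after  0: R0=0x29 R1=0x9c R2=0xfa R3=0x2a R4=0xda R5=0xb6  N=1 Z=0
after  1: R0=0x29 R1=0x9c R2=0xbe R3=0x2a R4=0xda R5=0xb6  N=1 Z=0
after  2: R0=0x29 R1=0x9c R2=0xbe R3=0x2a R4=0xda R5=0x8d  N=1 Z=0
after  3: R0=0x29 R1=0x9c R2=0xbe R3=0xa7 R4=0xda R5=0x8d  N=1 Z=0
after  4: R0=0x29 R1=0x9c R2=0xbe R3=0xa7 R4=0xbe R5=0x8d  N=1 Z=0
after  5: R0=0x29 R1=0x9c R2=0xc5 R3=0xa7 R4=0xbe R5=0x8d  N=1 Z=0
after  6: R0=0x29 R1=0xf9 R2=0xc5 R3=0xa7 R4=0xbe R5=0x8d  N=1 Z=0
after  7: R0=0x29 R1=0xf9 R2=0x47 R3=0xa7 R4=0xbe R5=0x8d  N=0 Z=0
after  8: R0=0x29 R1=0xf9 R2=0x47 R3=0xa7 R4=0xbe R5=0x5e  N=0 Z=0
after  9: R0=0x29 R1=0xf9 R2=0x47 R3=0xa7 R4=0xbe R5=0x47  N=0 Z=0
after 10: R0=0x29 R1=0x41 R2=0x47 R3=0xa7 R4=0xbe R5=0x47  N=0 Z=0
-- IRQ taken; context saved, return-PC = 11 --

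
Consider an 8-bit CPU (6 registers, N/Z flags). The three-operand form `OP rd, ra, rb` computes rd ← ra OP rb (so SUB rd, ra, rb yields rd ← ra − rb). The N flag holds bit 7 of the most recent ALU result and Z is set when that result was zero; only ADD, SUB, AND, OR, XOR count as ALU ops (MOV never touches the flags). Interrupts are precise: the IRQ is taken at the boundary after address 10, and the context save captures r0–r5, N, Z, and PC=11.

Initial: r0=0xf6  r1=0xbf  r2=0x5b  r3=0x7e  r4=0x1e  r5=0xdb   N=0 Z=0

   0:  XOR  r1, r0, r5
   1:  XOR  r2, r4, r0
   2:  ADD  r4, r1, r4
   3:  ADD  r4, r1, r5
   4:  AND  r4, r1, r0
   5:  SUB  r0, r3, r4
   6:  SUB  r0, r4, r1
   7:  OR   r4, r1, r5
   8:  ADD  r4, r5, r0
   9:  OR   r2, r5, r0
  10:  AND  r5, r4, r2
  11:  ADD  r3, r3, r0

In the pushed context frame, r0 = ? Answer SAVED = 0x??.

after  0: r0=0xf6 r1=0x2d r2=0x5b r3=0x7e r4=0x1e r5=0xdb  N=0 Z=0
after  1: r0=0xf6 r1=0x2d r2=0xe8 r3=0x7e r4=0x1e r5=0xdb  N=1 Z=0
after  2: r0=0xf6 r1=0x2d r2=0xe8 r3=0x7e r4=0x4b r5=0xdb  N=0 Z=0
after  3: r0=0xf6 r1=0x2d r2=0xe8 r3=0x7e r4=0x08 r5=0xdb  N=0 Z=0
after  4: r0=0xf6 r1=0x2d r2=0xe8 r3=0x7e r4=0x24 r5=0xdb  N=0 Z=0
after  5: r0=0x5a r1=0x2d r2=0xe8 r3=0x7e r4=0x24 r5=0xdb  N=0 Z=0
after  6: r0=0xf7 r1=0x2d r2=0xe8 r3=0x7e r4=0x24 r5=0xdb  N=1 Z=0
after  7: r0=0xf7 r1=0x2d r2=0xe8 r3=0x7e r4=0xff r5=0xdb  N=1 Z=0
after  8: r0=0xf7 r1=0x2d r2=0xe8 r3=0x7e r4=0xd2 r5=0xdb  N=1 Z=0
after  9: r0=0xf7 r1=0x2d r2=0xff r3=0x7e r4=0xd2 r5=0xdb  N=1 Z=0
after 10: r0=0xf7 r1=0x2d r2=0xff r3=0x7e r4=0xd2 r5=0xd2  N=1 Z=0
-- IRQ taken; context saved, return-PC = 11 --

SAVED = 0xf7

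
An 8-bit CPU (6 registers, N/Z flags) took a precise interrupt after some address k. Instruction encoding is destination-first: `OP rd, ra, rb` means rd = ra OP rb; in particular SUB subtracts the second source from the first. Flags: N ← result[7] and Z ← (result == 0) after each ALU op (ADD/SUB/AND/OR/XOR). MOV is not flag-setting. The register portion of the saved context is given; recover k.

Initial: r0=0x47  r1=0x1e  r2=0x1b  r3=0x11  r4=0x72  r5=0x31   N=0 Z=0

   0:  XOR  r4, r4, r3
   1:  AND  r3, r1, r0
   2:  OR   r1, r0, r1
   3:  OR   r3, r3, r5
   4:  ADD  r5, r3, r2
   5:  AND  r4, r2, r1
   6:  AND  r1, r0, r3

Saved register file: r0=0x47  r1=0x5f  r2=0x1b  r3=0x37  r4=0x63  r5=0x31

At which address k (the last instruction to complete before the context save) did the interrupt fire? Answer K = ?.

K = 3

after  0: r0=0x47 r1=0x1e r2=0x1b r3=0x11 r4=0x63 r5=0x31  N=0 Z=0
after  1: r0=0x47 r1=0x1e r2=0x1b r3=0x06 r4=0x63 r5=0x31  N=0 Z=0
after  2: r0=0x47 r1=0x5f r2=0x1b r3=0x06 r4=0x63 r5=0x31  N=0 Z=0
after  3: r0=0x47 r1=0x5f r2=0x1b r3=0x37 r4=0x63 r5=0x31  N=0 Z=0
-- IRQ taken; context saved, return-PC = 4 --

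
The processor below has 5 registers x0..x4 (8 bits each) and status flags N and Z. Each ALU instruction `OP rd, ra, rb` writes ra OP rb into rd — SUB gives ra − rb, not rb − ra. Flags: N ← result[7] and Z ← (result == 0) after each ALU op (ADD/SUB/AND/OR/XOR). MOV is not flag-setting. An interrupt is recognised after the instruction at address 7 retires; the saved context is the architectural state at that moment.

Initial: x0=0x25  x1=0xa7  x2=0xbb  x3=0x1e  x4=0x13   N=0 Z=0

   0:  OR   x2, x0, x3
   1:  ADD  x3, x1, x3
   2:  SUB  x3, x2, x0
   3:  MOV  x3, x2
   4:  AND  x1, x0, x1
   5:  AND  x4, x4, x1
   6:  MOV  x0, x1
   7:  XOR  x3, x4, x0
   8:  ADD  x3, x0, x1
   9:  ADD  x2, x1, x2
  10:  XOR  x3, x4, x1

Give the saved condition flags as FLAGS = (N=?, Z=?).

after  0: x0=0x25 x1=0xa7 x2=0x3f x3=0x1e x4=0x13  N=0 Z=0
after  1: x0=0x25 x1=0xa7 x2=0x3f x3=0xc5 x4=0x13  N=1 Z=0
after  2: x0=0x25 x1=0xa7 x2=0x3f x3=0x1a x4=0x13  N=0 Z=0
after  3: x0=0x25 x1=0xa7 x2=0x3f x3=0x3f x4=0x13  N=0 Z=0
after  4: x0=0x25 x1=0x25 x2=0x3f x3=0x3f x4=0x13  N=0 Z=0
after  5: x0=0x25 x1=0x25 x2=0x3f x3=0x3f x4=0x01  N=0 Z=0
after  6: x0=0x25 x1=0x25 x2=0x3f x3=0x3f x4=0x01  N=0 Z=0
after  7: x0=0x25 x1=0x25 x2=0x3f x3=0x24 x4=0x01  N=0 Z=0
-- IRQ taken; context saved, return-PC = 8 --

FLAGS = (N=0, Z=0)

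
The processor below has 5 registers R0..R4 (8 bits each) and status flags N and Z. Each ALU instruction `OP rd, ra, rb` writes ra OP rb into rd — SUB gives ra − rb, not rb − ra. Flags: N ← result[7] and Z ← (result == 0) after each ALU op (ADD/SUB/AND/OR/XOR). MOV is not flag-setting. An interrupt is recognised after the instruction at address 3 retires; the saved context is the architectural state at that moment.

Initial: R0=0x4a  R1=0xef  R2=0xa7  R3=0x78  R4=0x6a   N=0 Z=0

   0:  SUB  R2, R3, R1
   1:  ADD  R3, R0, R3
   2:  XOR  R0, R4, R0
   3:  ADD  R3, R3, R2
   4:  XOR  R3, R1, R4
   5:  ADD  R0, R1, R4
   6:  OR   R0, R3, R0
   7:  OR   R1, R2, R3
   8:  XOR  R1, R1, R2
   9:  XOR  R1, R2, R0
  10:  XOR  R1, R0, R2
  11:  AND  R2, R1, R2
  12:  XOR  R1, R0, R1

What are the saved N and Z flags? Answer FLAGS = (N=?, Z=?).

FLAGS = (N=0, Z=0)

after  0: R0=0x4a R1=0xef R2=0x89 R3=0x78 R4=0x6a  N=1 Z=0
after  1: R0=0x4a R1=0xef R2=0x89 R3=0xc2 R4=0x6a  N=1 Z=0
after  2: R0=0x20 R1=0xef R2=0x89 R3=0xc2 R4=0x6a  N=0 Z=0
after  3: R0=0x20 R1=0xef R2=0x89 R3=0x4b R4=0x6a  N=0 Z=0
-- IRQ taken; context saved, return-PC = 4 --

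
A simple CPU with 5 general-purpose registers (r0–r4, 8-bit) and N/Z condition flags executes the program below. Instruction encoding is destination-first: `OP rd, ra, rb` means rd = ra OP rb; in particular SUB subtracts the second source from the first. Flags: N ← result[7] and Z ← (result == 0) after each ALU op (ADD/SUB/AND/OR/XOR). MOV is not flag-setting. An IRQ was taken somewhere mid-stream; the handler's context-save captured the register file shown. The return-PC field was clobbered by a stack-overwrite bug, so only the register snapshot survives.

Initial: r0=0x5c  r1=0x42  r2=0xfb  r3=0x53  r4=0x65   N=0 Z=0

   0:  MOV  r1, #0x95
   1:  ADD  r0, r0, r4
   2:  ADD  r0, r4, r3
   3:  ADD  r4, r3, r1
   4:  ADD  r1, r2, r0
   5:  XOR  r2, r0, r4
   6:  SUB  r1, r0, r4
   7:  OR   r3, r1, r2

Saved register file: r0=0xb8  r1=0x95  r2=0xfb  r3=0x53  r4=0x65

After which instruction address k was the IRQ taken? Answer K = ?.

after  0: r0=0x5c r1=0x95 r2=0xfb r3=0x53 r4=0x65  N=0 Z=0
after  1: r0=0xc1 r1=0x95 r2=0xfb r3=0x53 r4=0x65  N=1 Z=0
after  2: r0=0xb8 r1=0x95 r2=0xfb r3=0x53 r4=0x65  N=1 Z=0
-- IRQ taken; context saved, return-PC = 3 --

K = 2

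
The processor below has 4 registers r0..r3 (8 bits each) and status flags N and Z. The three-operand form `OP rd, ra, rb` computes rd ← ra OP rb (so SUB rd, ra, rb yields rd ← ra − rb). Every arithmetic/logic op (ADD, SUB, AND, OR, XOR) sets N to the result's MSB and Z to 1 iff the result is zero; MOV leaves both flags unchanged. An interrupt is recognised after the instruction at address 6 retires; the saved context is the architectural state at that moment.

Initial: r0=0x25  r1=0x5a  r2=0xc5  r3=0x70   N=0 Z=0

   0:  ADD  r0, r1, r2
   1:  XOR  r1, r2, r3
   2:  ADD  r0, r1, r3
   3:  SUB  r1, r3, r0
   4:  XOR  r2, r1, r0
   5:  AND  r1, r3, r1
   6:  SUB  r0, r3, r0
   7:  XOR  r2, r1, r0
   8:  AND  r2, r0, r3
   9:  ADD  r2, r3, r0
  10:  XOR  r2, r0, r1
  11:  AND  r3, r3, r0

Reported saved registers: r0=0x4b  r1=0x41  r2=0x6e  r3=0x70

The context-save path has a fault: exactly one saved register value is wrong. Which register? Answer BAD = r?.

after  0: r0=0x1f r1=0x5a r2=0xc5 r3=0x70  N=0 Z=0
after  1: r0=0x1f r1=0xb5 r2=0xc5 r3=0x70  N=1 Z=0
after  2: r0=0x25 r1=0xb5 r2=0xc5 r3=0x70  N=0 Z=0
after  3: r0=0x25 r1=0x4b r2=0xc5 r3=0x70  N=0 Z=0
after  4: r0=0x25 r1=0x4b r2=0x6e r3=0x70  N=0 Z=0
after  5: r0=0x25 r1=0x40 r2=0x6e r3=0x70  N=0 Z=0
after  6: r0=0x4b r1=0x40 r2=0x6e r3=0x70  N=0 Z=0
-- IRQ taken; context saved, return-PC = 7 --
mismatch: r1: reported 0x41 vs actual 0x40

BAD = r1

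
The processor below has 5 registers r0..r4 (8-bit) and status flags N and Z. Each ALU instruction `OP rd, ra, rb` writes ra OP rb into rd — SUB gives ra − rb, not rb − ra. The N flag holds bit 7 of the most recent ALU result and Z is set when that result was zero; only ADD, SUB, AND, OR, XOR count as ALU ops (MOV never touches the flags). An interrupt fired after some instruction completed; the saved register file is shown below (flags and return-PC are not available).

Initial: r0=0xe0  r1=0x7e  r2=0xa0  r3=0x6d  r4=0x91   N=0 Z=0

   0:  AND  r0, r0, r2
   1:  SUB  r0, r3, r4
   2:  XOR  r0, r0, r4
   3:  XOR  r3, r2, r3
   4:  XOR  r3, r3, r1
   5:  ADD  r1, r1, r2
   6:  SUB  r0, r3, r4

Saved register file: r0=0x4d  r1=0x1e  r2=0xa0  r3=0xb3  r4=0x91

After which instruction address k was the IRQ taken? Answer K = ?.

K = 5

after  0: r0=0xa0 r1=0x7e r2=0xa0 r3=0x6d r4=0x91  N=1 Z=0
after  1: r0=0xdc r1=0x7e r2=0xa0 r3=0x6d r4=0x91  N=1 Z=0
after  2: r0=0x4d r1=0x7e r2=0xa0 r3=0x6d r4=0x91  N=0 Z=0
after  3: r0=0x4d r1=0x7e r2=0xa0 r3=0xcd r4=0x91  N=1 Z=0
after  4: r0=0x4d r1=0x7e r2=0xa0 r3=0xb3 r4=0x91  N=1 Z=0
after  5: r0=0x4d r1=0x1e r2=0xa0 r3=0xb3 r4=0x91  N=0 Z=0
-- IRQ taken; context saved, return-PC = 6 --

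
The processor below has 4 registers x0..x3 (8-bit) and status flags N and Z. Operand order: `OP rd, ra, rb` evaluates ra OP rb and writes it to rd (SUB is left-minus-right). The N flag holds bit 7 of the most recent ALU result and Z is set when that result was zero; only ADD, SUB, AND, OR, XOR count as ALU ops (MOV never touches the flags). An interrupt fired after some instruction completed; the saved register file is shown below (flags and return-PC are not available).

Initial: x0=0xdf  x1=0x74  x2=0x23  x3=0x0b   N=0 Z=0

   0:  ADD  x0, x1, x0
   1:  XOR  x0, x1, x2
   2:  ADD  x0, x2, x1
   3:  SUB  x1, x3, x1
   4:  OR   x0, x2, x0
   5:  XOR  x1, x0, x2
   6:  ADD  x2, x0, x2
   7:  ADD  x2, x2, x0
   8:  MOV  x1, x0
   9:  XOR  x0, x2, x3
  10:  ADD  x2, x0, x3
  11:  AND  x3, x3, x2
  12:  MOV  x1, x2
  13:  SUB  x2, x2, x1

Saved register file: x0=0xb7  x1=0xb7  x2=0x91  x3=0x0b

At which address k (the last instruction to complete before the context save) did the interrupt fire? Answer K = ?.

after  0: x0=0x53 x1=0x74 x2=0x23 x3=0x0b  N=0 Z=0
after  1: x0=0x57 x1=0x74 x2=0x23 x3=0x0b  N=0 Z=0
after  2: x0=0x97 x1=0x74 x2=0x23 x3=0x0b  N=1 Z=0
after  3: x0=0x97 x1=0x97 x2=0x23 x3=0x0b  N=1 Z=0
after  4: x0=0xb7 x1=0x97 x2=0x23 x3=0x0b  N=1 Z=0
after  5: x0=0xb7 x1=0x94 x2=0x23 x3=0x0b  N=1 Z=0
after  6: x0=0xb7 x1=0x94 x2=0xda x3=0x0b  N=1 Z=0
after  7: x0=0xb7 x1=0x94 x2=0x91 x3=0x0b  N=1 Z=0
after  8: x0=0xb7 x1=0xb7 x2=0x91 x3=0x0b  N=1 Z=0
-- IRQ taken; context saved, return-PC = 9 --

K = 8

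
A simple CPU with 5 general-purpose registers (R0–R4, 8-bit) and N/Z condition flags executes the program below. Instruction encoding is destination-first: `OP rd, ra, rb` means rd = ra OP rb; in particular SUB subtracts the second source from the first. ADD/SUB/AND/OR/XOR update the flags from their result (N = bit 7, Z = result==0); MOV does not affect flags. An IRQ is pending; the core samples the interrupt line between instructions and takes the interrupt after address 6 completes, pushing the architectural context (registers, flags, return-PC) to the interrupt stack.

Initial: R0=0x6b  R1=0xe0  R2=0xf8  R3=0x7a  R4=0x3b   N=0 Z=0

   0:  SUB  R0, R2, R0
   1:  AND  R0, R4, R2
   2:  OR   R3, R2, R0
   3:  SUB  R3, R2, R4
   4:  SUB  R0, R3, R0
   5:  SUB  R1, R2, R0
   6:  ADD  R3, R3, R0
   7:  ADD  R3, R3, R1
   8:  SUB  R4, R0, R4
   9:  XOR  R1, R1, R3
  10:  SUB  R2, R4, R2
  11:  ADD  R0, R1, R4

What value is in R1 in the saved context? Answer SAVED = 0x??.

after  0: R0=0x8d R1=0xe0 R2=0xf8 R3=0x7a R4=0x3b  N=1 Z=0
after  1: R0=0x38 R1=0xe0 R2=0xf8 R3=0x7a R4=0x3b  N=0 Z=0
after  2: R0=0x38 R1=0xe0 R2=0xf8 R3=0xf8 R4=0x3b  N=1 Z=0
after  3: R0=0x38 R1=0xe0 R2=0xf8 R3=0xbd R4=0x3b  N=1 Z=0
after  4: R0=0x85 R1=0xe0 R2=0xf8 R3=0xbd R4=0x3b  N=1 Z=0
after  5: R0=0x85 R1=0x73 R2=0xf8 R3=0xbd R4=0x3b  N=0 Z=0
after  6: R0=0x85 R1=0x73 R2=0xf8 R3=0x42 R4=0x3b  N=0 Z=0
-- IRQ taken; context saved, return-PC = 7 --

SAVED = 0x73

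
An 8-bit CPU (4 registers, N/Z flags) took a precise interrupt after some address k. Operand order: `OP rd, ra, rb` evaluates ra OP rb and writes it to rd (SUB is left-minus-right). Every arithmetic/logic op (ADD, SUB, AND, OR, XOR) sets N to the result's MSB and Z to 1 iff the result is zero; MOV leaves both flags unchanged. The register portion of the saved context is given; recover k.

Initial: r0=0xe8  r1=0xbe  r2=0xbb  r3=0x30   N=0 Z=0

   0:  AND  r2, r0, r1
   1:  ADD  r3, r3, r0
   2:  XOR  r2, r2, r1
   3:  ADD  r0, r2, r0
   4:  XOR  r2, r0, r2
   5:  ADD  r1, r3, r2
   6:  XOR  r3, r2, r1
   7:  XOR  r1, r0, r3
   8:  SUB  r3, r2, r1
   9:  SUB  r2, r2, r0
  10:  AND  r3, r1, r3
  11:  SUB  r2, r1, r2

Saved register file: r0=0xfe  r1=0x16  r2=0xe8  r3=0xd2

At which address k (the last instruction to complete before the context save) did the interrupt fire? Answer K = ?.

K = 8

after  0: r0=0xe8 r1=0xbe r2=0xa8 r3=0x30  N=1 Z=0
after  1: r0=0xe8 r1=0xbe r2=0xa8 r3=0x18  N=0 Z=0
after  2: r0=0xe8 r1=0xbe r2=0x16 r3=0x18  N=0 Z=0
after  3: r0=0xfe r1=0xbe r2=0x16 r3=0x18  N=1 Z=0
after  4: r0=0xfe r1=0xbe r2=0xe8 r3=0x18  N=1 Z=0
after  5: r0=0xfe r1=0x00 r2=0xe8 r3=0x18  N=0 Z=1
after  6: r0=0xfe r1=0x00 r2=0xe8 r3=0xe8  N=1 Z=0
after  7: r0=0xfe r1=0x16 r2=0xe8 r3=0xe8  N=0 Z=0
after  8: r0=0xfe r1=0x16 r2=0xe8 r3=0xd2  N=1 Z=0
-- IRQ taken; context saved, return-PC = 9 --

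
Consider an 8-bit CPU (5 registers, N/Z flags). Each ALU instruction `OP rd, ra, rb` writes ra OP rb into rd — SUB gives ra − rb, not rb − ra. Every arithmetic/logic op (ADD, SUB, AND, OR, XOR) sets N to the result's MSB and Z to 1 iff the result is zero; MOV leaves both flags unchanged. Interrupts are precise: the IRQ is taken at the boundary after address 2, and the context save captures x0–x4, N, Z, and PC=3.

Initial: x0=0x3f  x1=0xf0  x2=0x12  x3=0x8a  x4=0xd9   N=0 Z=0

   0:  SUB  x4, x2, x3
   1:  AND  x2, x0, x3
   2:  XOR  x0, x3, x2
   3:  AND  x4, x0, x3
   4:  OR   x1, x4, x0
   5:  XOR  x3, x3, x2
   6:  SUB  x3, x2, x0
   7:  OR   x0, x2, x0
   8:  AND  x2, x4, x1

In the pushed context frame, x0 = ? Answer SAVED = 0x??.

after  0: x0=0x3f x1=0xf0 x2=0x12 x3=0x8a x4=0x88  N=1 Z=0
after  1: x0=0x3f x1=0xf0 x2=0x0a x3=0x8a x4=0x88  N=0 Z=0
after  2: x0=0x80 x1=0xf0 x2=0x0a x3=0x8a x4=0x88  N=1 Z=0
-- IRQ taken; context saved, return-PC = 3 --

SAVED = 0x80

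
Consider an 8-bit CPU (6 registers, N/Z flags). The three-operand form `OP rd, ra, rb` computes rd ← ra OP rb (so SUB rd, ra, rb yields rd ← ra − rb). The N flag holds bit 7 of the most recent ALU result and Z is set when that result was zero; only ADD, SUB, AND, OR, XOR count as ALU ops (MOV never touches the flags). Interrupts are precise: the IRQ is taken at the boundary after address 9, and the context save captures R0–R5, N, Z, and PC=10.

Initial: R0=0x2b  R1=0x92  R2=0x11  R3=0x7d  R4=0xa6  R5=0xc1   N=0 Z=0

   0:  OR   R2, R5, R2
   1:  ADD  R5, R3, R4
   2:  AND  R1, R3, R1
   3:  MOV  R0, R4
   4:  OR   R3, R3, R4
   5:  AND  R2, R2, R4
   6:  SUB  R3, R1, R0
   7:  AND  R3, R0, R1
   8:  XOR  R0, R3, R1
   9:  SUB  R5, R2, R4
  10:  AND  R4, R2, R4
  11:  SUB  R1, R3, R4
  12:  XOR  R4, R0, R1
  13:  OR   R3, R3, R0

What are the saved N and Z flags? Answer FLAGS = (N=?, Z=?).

after  0: R0=0x2b R1=0x92 R2=0xd1 R3=0x7d R4=0xa6 R5=0xc1  N=1 Z=0
after  1: R0=0x2b R1=0x92 R2=0xd1 R3=0x7d R4=0xa6 R5=0x23  N=0 Z=0
after  2: R0=0x2b R1=0x10 R2=0xd1 R3=0x7d R4=0xa6 R5=0x23  N=0 Z=0
after  3: R0=0xa6 R1=0x10 R2=0xd1 R3=0x7d R4=0xa6 R5=0x23  N=0 Z=0
after  4: R0=0xa6 R1=0x10 R2=0xd1 R3=0xff R4=0xa6 R5=0x23  N=1 Z=0
after  5: R0=0xa6 R1=0x10 R2=0x80 R3=0xff R4=0xa6 R5=0x23  N=1 Z=0
after  6: R0=0xa6 R1=0x10 R2=0x80 R3=0x6a R4=0xa6 R5=0x23  N=0 Z=0
after  7: R0=0xa6 R1=0x10 R2=0x80 R3=0x00 R4=0xa6 R5=0x23  N=0 Z=1
after  8: R0=0x10 R1=0x10 R2=0x80 R3=0x00 R4=0xa6 R5=0x23  N=0 Z=0
after  9: R0=0x10 R1=0x10 R2=0x80 R3=0x00 R4=0xa6 R5=0xda  N=1 Z=0
-- IRQ taken; context saved, return-PC = 10 --

FLAGS = (N=1, Z=0)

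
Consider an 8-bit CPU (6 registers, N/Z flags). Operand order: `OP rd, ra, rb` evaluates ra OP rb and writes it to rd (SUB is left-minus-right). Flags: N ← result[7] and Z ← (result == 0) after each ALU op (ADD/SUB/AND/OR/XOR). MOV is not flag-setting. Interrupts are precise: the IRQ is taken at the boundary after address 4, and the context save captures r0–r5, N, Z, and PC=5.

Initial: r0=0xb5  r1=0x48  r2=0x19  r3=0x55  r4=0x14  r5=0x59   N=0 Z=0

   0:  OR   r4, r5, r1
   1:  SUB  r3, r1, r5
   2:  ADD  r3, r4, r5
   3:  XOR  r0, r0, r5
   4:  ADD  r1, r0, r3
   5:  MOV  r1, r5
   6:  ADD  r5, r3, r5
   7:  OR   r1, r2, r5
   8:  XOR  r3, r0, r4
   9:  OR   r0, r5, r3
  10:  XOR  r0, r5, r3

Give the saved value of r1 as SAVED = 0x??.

after  0: r0=0xb5 r1=0x48 r2=0x19 r3=0x55 r4=0x59 r5=0x59  N=0 Z=0
after  1: r0=0xb5 r1=0x48 r2=0x19 r3=0xef r4=0x59 r5=0x59  N=1 Z=0
after  2: r0=0xb5 r1=0x48 r2=0x19 r3=0xb2 r4=0x59 r5=0x59  N=1 Z=0
after  3: r0=0xec r1=0x48 r2=0x19 r3=0xb2 r4=0x59 r5=0x59  N=1 Z=0
after  4: r0=0xec r1=0x9e r2=0x19 r3=0xb2 r4=0x59 r5=0x59  N=1 Z=0
-- IRQ taken; context saved, return-PC = 5 --

SAVED = 0x9e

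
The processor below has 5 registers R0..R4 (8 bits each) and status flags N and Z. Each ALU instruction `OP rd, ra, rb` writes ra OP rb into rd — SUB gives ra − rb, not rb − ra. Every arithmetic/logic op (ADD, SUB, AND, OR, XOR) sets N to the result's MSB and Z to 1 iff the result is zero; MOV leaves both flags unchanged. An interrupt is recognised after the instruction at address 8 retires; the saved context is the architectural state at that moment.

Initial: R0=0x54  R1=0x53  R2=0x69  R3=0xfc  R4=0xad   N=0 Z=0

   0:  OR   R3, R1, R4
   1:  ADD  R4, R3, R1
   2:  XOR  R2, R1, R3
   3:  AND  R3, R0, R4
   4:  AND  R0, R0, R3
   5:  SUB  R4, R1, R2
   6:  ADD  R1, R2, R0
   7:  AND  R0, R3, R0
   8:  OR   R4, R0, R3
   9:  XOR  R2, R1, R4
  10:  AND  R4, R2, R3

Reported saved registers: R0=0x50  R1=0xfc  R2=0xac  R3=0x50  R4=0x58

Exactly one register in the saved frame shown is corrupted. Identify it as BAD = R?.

after  0: R0=0x54 R1=0x53 R2=0x69 R3=0xff R4=0xad  N=1 Z=0
after  1: R0=0x54 R1=0x53 R2=0x69 R3=0xff R4=0x52  N=0 Z=0
after  2: R0=0x54 R1=0x53 R2=0xac R3=0xff R4=0x52  N=1 Z=0
after  3: R0=0x54 R1=0x53 R2=0xac R3=0x50 R4=0x52  N=0 Z=0
after  4: R0=0x50 R1=0x53 R2=0xac R3=0x50 R4=0x52  N=0 Z=0
after  5: R0=0x50 R1=0x53 R2=0xac R3=0x50 R4=0xa7  N=1 Z=0
after  6: R0=0x50 R1=0xfc R2=0xac R3=0x50 R4=0xa7  N=1 Z=0
after  7: R0=0x50 R1=0xfc R2=0xac R3=0x50 R4=0xa7  N=0 Z=0
after  8: R0=0x50 R1=0xfc R2=0xac R3=0x50 R4=0x50  N=0 Z=0
-- IRQ taken; context saved, return-PC = 9 --
mismatch: R4: reported 0x58 vs actual 0x50

BAD = R4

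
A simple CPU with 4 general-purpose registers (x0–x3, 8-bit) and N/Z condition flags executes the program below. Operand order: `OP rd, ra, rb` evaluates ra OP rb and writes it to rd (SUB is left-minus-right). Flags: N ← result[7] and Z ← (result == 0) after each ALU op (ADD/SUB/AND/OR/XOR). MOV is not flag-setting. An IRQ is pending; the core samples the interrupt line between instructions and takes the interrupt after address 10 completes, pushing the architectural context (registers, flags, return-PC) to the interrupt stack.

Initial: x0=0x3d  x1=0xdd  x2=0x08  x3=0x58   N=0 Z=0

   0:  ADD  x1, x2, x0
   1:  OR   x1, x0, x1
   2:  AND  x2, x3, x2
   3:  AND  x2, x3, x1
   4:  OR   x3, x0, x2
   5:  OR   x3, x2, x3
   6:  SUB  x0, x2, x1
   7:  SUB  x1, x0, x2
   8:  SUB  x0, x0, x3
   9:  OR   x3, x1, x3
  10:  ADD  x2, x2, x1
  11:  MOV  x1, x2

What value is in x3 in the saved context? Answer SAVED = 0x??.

after  0: x0=0x3d x1=0x45 x2=0x08 x3=0x58  N=0 Z=0
after  1: x0=0x3d x1=0x7d x2=0x08 x3=0x58  N=0 Z=0
after  2: x0=0x3d x1=0x7d x2=0x08 x3=0x58  N=0 Z=0
after  3: x0=0x3d x1=0x7d x2=0x58 x3=0x58  N=0 Z=0
after  4: x0=0x3d x1=0x7d x2=0x58 x3=0x7d  N=0 Z=0
after  5: x0=0x3d x1=0x7d x2=0x58 x3=0x7d  N=0 Z=0
after  6: x0=0xdb x1=0x7d x2=0x58 x3=0x7d  N=1 Z=0
after  7: x0=0xdb x1=0x83 x2=0x58 x3=0x7d  N=1 Z=0
after  8: x0=0x5e x1=0x83 x2=0x58 x3=0x7d  N=0 Z=0
after  9: x0=0x5e x1=0x83 x2=0x58 x3=0xff  N=1 Z=0
after 10: x0=0x5e x1=0x83 x2=0xdb x3=0xff  N=1 Z=0
-- IRQ taken; context saved, return-PC = 11 --

SAVED = 0xff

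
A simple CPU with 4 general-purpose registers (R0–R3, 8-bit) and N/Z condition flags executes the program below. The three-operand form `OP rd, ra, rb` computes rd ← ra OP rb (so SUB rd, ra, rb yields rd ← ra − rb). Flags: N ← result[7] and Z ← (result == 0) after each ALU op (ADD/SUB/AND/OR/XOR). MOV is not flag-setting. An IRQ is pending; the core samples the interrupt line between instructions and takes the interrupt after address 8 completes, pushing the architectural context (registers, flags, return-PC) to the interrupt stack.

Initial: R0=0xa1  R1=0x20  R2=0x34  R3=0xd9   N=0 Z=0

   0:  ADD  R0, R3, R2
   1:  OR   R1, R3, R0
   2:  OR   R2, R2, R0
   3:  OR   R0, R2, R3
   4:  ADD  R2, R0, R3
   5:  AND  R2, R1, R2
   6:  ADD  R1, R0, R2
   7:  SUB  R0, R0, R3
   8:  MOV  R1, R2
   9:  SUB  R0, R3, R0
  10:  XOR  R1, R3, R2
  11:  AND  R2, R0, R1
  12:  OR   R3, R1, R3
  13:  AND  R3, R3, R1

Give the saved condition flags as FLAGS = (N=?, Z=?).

after  0: R0=0x0d R1=0x20 R2=0x34 R3=0xd9  N=0 Z=0
after  1: R0=0x0d R1=0xdd R2=0x34 R3=0xd9  N=1 Z=0
after  2: R0=0x0d R1=0xdd R2=0x3d R3=0xd9  N=0 Z=0
after  3: R0=0xfd R1=0xdd R2=0x3d R3=0xd9  N=1 Z=0
after  4: R0=0xfd R1=0xdd R2=0xd6 R3=0xd9  N=1 Z=0
after  5: R0=0xfd R1=0xdd R2=0xd4 R3=0xd9  N=1 Z=0
after  6: R0=0xfd R1=0xd1 R2=0xd4 R3=0xd9  N=1 Z=0
after  7: R0=0x24 R1=0xd1 R2=0xd4 R3=0xd9  N=0 Z=0
after  8: R0=0x24 R1=0xd4 R2=0xd4 R3=0xd9  N=0 Z=0
-- IRQ taken; context saved, return-PC = 9 --

FLAGS = (N=0, Z=0)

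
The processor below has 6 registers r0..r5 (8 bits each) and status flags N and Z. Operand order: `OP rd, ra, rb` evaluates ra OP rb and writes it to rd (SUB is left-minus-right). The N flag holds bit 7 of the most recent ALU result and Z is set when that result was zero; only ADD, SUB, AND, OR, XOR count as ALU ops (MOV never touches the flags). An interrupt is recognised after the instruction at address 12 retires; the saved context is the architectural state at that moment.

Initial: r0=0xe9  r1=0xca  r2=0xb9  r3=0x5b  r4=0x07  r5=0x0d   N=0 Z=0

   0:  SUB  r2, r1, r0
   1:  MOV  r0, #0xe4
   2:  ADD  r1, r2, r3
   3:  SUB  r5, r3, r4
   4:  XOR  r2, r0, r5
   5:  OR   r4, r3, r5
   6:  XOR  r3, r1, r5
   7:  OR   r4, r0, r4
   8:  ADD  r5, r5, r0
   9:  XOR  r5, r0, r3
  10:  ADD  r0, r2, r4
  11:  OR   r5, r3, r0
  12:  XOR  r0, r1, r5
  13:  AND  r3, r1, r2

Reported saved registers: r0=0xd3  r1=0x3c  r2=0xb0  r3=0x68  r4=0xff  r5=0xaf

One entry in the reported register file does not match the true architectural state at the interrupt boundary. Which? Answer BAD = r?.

after  0: r0=0xe9 r1=0xca r2=0xe1 r3=0x5b r4=0x07 r5=0x0d  N=1 Z=0
after  1: r0=0xe4 r1=0xca r2=0xe1 r3=0x5b r4=0x07 r5=0x0d  N=1 Z=0
after  2: r0=0xe4 r1=0x3c r2=0xe1 r3=0x5b r4=0x07 r5=0x0d  N=0 Z=0
after  3: r0=0xe4 r1=0x3c r2=0xe1 r3=0x5b r4=0x07 r5=0x54  N=0 Z=0
after  4: r0=0xe4 r1=0x3c r2=0xb0 r3=0x5b r4=0x07 r5=0x54  N=1 Z=0
after  5: r0=0xe4 r1=0x3c r2=0xb0 r3=0x5b r4=0x5f r5=0x54  N=0 Z=0
after  6: r0=0xe4 r1=0x3c r2=0xb0 r3=0x68 r4=0x5f r5=0x54  N=0 Z=0
after  7: r0=0xe4 r1=0x3c r2=0xb0 r3=0x68 r4=0xff r5=0x54  N=1 Z=0
after  8: r0=0xe4 r1=0x3c r2=0xb0 r3=0x68 r4=0xff r5=0x38  N=0 Z=0
after  9: r0=0xe4 r1=0x3c r2=0xb0 r3=0x68 r4=0xff r5=0x8c  N=1 Z=0
after 10: r0=0xaf r1=0x3c r2=0xb0 r3=0x68 r4=0xff r5=0x8c  N=1 Z=0
after 11: r0=0xaf r1=0x3c r2=0xb0 r3=0x68 r4=0xff r5=0xef  N=1 Z=0
after 12: r0=0xd3 r1=0x3c r2=0xb0 r3=0x68 r4=0xff r5=0xef  N=1 Z=0
-- IRQ taken; context saved, return-PC = 13 --
mismatch: r5: reported 0xaf vs actual 0xef

BAD = r5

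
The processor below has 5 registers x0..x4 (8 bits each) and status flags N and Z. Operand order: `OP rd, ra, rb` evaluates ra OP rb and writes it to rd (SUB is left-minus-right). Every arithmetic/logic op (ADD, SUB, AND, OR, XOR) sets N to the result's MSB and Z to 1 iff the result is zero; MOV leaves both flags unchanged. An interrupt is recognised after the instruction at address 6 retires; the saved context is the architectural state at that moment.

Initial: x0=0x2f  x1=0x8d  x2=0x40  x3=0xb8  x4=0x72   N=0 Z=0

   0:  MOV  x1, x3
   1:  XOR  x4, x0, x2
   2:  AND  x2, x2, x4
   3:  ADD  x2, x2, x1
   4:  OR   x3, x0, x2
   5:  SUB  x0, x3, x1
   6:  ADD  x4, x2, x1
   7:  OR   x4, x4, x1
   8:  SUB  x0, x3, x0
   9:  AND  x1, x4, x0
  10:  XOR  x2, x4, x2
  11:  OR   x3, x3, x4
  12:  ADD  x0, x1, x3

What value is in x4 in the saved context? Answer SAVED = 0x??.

after  0: x0=0x2f x1=0xb8 x2=0x40 x3=0xb8 x4=0x72  N=0 Z=0
after  1: x0=0x2f x1=0xb8 x2=0x40 x3=0xb8 x4=0x6f  N=0 Z=0
after  2: x0=0x2f x1=0xb8 x2=0x40 x3=0xb8 x4=0x6f  N=0 Z=0
after  3: x0=0x2f x1=0xb8 x2=0xf8 x3=0xb8 x4=0x6f  N=1 Z=0
after  4: x0=0x2f x1=0xb8 x2=0xf8 x3=0xff x4=0x6f  N=1 Z=0
after  5: x0=0x47 x1=0xb8 x2=0xf8 x3=0xff x4=0x6f  N=0 Z=0
after  6: x0=0x47 x1=0xb8 x2=0xf8 x3=0xff x4=0xb0  N=1 Z=0
-- IRQ taken; context saved, return-PC = 7 --

SAVED = 0xb0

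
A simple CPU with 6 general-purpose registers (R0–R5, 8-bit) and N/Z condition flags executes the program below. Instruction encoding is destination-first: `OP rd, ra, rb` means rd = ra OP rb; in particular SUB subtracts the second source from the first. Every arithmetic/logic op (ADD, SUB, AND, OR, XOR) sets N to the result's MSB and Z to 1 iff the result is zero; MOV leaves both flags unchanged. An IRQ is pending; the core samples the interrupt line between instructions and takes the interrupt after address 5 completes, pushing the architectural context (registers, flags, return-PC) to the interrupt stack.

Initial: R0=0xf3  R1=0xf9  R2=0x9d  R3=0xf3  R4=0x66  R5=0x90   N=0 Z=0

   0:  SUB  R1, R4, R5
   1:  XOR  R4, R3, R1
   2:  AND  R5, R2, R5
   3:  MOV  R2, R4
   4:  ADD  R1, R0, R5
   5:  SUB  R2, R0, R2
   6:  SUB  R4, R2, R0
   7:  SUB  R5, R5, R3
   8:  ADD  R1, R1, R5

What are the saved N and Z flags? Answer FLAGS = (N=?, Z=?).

after  0: R0=0xf3 R1=0xd6 R2=0x9d R3=0xf3 R4=0x66 R5=0x90  N=1 Z=0
after  1: R0=0xf3 R1=0xd6 R2=0x9d R3=0xf3 R4=0x25 R5=0x90  N=0 Z=0
after  2: R0=0xf3 R1=0xd6 R2=0x9d R3=0xf3 R4=0x25 R5=0x90  N=1 Z=0
after  3: R0=0xf3 R1=0xd6 R2=0x25 R3=0xf3 R4=0x25 R5=0x90  N=1 Z=0
after  4: R0=0xf3 R1=0x83 R2=0x25 R3=0xf3 R4=0x25 R5=0x90  N=1 Z=0
after  5: R0=0xf3 R1=0x83 R2=0xce R3=0xf3 R4=0x25 R5=0x90  N=1 Z=0
-- IRQ taken; context saved, return-PC = 6 --

FLAGS = (N=1, Z=0)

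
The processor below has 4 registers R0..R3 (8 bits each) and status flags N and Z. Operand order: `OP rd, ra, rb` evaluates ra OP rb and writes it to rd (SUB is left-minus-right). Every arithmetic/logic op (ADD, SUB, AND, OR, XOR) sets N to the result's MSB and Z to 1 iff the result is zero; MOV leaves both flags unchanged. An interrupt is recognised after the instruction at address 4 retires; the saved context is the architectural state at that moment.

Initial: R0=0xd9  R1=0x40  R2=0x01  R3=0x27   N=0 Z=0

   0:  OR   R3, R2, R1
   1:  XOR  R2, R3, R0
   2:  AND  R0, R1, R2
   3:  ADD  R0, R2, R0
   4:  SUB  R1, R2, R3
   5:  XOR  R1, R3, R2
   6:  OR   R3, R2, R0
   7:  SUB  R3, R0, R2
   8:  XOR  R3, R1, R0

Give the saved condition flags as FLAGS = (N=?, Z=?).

after  0: R0=0xd9 R1=0x40 R2=0x01 R3=0x41  N=0 Z=0
after  1: R0=0xd9 R1=0x40 R2=0x98 R3=0x41  N=1 Z=0
after  2: R0=0x00 R1=0x40 R2=0x98 R3=0x41  N=0 Z=1
after  3: R0=0x98 R1=0x40 R2=0x98 R3=0x41  N=1 Z=0
after  4: R0=0x98 R1=0x57 R2=0x98 R3=0x41  N=0 Z=0
-- IRQ taken; context saved, return-PC = 5 --

FLAGS = (N=0, Z=0)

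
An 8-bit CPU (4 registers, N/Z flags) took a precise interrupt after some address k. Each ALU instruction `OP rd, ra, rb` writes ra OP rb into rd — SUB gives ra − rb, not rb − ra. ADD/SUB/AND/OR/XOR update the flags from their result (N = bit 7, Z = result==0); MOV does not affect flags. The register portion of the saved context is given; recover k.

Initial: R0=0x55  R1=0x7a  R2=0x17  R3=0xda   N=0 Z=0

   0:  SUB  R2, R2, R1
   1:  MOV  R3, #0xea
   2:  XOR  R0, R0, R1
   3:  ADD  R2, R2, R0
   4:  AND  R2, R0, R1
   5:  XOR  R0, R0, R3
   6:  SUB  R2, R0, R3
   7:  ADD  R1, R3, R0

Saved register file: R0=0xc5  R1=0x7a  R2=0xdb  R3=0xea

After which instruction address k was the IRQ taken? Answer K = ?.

K = 6

after  0: R0=0x55 R1=0x7a R2=0x9d R3=0xda  N=1 Z=0
after  1: R0=0x55 R1=0x7a R2=0x9d R3=0xea  N=1 Z=0
after  2: R0=0x2f R1=0x7a R2=0x9d R3=0xea  N=0 Z=0
after  3: R0=0x2f R1=0x7a R2=0xcc R3=0xea  N=1 Z=0
after  4: R0=0x2f R1=0x7a R2=0x2a R3=0xea  N=0 Z=0
after  5: R0=0xc5 R1=0x7a R2=0x2a R3=0xea  N=1 Z=0
after  6: R0=0xc5 R1=0x7a R2=0xdb R3=0xea  N=1 Z=0
-- IRQ taken; context saved, return-PC = 7 --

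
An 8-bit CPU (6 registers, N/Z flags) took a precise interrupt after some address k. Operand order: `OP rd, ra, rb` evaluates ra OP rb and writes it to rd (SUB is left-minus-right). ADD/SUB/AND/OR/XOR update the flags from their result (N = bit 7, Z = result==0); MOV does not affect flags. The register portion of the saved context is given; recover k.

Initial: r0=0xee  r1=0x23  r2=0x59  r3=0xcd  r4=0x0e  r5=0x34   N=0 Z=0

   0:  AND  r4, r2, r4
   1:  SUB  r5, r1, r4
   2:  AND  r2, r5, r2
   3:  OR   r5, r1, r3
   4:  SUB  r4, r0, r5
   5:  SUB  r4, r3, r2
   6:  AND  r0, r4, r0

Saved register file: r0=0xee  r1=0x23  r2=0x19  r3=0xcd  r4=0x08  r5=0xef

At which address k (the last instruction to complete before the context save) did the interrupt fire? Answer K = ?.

after  0: r0=0xee r1=0x23 r2=0x59 r3=0xcd r4=0x08 r5=0x34  N=0 Z=0
after  1: r0=0xee r1=0x23 r2=0x59 r3=0xcd r4=0x08 r5=0x1b  N=0 Z=0
after  2: r0=0xee r1=0x23 r2=0x19 r3=0xcd r4=0x08 r5=0x1b  N=0 Z=0
after  3: r0=0xee r1=0x23 r2=0x19 r3=0xcd r4=0x08 r5=0xef  N=1 Z=0
-- IRQ taken; context saved, return-PC = 4 --

K = 3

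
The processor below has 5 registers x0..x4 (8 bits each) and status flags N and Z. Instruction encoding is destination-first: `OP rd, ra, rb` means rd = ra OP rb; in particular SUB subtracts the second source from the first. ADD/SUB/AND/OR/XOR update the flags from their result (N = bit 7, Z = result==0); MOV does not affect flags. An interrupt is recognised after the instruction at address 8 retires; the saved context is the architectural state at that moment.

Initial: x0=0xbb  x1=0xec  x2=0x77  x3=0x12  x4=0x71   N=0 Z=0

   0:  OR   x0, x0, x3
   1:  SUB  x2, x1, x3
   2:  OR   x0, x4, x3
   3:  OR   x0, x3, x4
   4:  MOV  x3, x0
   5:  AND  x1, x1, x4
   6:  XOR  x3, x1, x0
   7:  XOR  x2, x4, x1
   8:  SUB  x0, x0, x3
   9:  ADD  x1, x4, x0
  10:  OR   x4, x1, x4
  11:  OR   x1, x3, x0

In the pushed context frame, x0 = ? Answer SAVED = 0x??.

after  0: x0=0xbb x1=0xec x2=0x77 x3=0x12 x4=0x71  N=1 Z=0
after  1: x0=0xbb x1=0xec x2=0xda x3=0x12 x4=0x71  N=1 Z=0
after  2: x0=0x73 x1=0xec x2=0xda x3=0x12 x4=0x71  N=0 Z=0
after  3: x0=0x73 x1=0xec x2=0xda x3=0x12 x4=0x71  N=0 Z=0
after  4: x0=0x73 x1=0xec x2=0xda x3=0x73 x4=0x71  N=0 Z=0
after  5: x0=0x73 x1=0x60 x2=0xda x3=0x73 x4=0x71  N=0 Z=0
after  6: x0=0x73 x1=0x60 x2=0xda x3=0x13 x4=0x71  N=0 Z=0
after  7: x0=0x73 x1=0x60 x2=0x11 x3=0x13 x4=0x71  N=0 Z=0
after  8: x0=0x60 x1=0x60 x2=0x11 x3=0x13 x4=0x71  N=0 Z=0
-- IRQ taken; context saved, return-PC = 9 --

SAVED = 0x60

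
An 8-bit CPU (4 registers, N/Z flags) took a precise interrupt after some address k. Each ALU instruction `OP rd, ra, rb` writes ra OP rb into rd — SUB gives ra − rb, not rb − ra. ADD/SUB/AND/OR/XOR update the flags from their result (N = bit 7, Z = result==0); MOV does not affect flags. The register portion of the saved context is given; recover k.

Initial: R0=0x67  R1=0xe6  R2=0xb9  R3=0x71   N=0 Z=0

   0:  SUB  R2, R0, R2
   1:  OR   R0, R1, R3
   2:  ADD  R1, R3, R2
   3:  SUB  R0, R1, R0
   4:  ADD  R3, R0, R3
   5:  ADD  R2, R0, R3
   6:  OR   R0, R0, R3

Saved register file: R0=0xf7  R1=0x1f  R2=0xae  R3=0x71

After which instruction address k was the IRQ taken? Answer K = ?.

after  0: R0=0x67 R1=0xe6 R2=0xae R3=0x71  N=1 Z=0
after  1: R0=0xf7 R1=0xe6 R2=0xae R3=0x71  N=1 Z=0
after  2: R0=0xf7 R1=0x1f R2=0xae R3=0x71  N=0 Z=0
-- IRQ taken; context saved, return-PC = 3 --

K = 2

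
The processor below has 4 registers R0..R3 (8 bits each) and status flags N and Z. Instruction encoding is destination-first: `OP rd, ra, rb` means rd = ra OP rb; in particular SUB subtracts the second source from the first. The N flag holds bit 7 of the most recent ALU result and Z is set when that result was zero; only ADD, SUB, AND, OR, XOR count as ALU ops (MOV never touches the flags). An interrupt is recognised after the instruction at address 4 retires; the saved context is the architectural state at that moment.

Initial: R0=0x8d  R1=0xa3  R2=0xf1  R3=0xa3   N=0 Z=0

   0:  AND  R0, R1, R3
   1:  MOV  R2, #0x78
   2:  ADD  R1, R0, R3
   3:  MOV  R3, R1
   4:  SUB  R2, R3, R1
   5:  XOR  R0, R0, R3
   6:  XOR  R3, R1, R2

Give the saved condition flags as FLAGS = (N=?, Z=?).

after  0: R0=0xa3 R1=0xa3 R2=0xf1 R3=0xa3  N=1 Z=0
after  1: R0=0xa3 R1=0xa3 R2=0x78 R3=0xa3  N=1 Z=0
after  2: R0=0xa3 R1=0x46 R2=0x78 R3=0xa3  N=0 Z=0
after  3: R0=0xa3 R1=0x46 R2=0x78 R3=0x46  N=0 Z=0
after  4: R0=0xa3 R1=0x46 R2=0x00 R3=0x46  N=0 Z=1
-- IRQ taken; context saved, return-PC = 5 --

FLAGS = (N=0, Z=1)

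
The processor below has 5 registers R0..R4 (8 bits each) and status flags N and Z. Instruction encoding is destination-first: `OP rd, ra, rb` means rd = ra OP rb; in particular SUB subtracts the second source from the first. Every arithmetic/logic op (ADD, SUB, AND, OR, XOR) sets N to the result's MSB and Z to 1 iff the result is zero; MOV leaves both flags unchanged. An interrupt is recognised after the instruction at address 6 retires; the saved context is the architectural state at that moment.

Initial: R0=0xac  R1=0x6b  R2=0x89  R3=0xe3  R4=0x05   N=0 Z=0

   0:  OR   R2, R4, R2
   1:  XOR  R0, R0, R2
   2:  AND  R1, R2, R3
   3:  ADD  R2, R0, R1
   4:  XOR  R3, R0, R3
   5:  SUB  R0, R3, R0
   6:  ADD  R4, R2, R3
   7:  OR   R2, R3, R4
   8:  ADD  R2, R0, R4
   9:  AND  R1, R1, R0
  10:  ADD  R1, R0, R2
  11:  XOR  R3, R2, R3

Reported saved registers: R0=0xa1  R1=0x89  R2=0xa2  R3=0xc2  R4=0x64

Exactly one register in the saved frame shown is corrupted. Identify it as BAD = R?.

BAD = R1

after  0: R0=0xac R1=0x6b R2=0x8d R3=0xe3 R4=0x05  N=1 Z=0
after  1: R0=0x21 R1=0x6b R2=0x8d R3=0xe3 R4=0x05  N=0 Z=0
after  2: R0=0x21 R1=0x81 R2=0x8d R3=0xe3 R4=0x05  N=1 Z=0
after  3: R0=0x21 R1=0x81 R2=0xa2 R3=0xe3 R4=0x05  N=1 Z=0
after  4: R0=0x21 R1=0x81 R2=0xa2 R3=0xc2 R4=0x05  N=1 Z=0
after  5: R0=0xa1 R1=0x81 R2=0xa2 R3=0xc2 R4=0x05  N=1 Z=0
after  6: R0=0xa1 R1=0x81 R2=0xa2 R3=0xc2 R4=0x64  N=0 Z=0
-- IRQ taken; context saved, return-PC = 7 --
mismatch: R1: reported 0x89 vs actual 0x81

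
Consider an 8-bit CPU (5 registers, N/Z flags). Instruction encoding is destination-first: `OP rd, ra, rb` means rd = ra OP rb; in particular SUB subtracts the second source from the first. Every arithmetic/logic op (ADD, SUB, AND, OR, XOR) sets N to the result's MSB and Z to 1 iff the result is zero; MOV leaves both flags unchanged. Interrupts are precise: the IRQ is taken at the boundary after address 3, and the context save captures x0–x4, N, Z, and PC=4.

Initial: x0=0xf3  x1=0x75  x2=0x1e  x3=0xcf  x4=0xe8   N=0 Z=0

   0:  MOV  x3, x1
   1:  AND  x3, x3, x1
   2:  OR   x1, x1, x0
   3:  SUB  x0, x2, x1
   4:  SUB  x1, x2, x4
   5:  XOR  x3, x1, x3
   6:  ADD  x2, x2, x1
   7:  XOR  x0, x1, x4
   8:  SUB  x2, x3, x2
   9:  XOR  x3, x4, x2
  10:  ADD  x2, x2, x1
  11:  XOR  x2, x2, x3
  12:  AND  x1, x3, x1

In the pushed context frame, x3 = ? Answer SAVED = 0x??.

SAVED = 0x75

after  0: x0=0xf3 x1=0x75 x2=0x1e x3=0x75 x4=0xe8  N=0 Z=0
after  1: x0=0xf3 x1=0x75 x2=0x1e x3=0x75 x4=0xe8  N=0 Z=0
after  2: x0=0xf3 x1=0xf7 x2=0x1e x3=0x75 x4=0xe8  N=1 Z=0
after  3: x0=0x27 x1=0xf7 x2=0x1e x3=0x75 x4=0xe8  N=0 Z=0
-- IRQ taken; context saved, return-PC = 4 --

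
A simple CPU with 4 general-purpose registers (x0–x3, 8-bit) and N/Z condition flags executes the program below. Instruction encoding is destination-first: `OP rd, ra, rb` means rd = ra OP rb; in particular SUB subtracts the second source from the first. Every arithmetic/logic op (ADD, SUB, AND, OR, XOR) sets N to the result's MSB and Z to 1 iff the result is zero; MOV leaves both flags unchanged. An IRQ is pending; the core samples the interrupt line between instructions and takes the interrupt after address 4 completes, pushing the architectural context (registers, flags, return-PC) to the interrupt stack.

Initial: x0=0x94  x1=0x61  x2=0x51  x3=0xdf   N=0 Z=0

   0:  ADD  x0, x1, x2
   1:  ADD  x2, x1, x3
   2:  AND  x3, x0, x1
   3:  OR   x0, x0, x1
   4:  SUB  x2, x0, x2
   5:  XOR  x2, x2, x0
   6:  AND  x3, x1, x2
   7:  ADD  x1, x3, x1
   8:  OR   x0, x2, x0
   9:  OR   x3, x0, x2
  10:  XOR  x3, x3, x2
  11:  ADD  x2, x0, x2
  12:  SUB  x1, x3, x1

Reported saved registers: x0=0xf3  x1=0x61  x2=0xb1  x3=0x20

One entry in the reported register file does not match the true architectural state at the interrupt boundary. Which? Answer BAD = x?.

BAD = x2

after  0: x0=0xb2 x1=0x61 x2=0x51 x3=0xdf  N=1 Z=0
after  1: x0=0xb2 x1=0x61 x2=0x40 x3=0xdf  N=0 Z=0
after  2: x0=0xb2 x1=0x61 x2=0x40 x3=0x20  N=0 Z=0
after  3: x0=0xf3 x1=0x61 x2=0x40 x3=0x20  N=1 Z=0
after  4: x0=0xf3 x1=0x61 x2=0xb3 x3=0x20  N=1 Z=0
-- IRQ taken; context saved, return-PC = 5 --
mismatch: x2: reported 0xb1 vs actual 0xb3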